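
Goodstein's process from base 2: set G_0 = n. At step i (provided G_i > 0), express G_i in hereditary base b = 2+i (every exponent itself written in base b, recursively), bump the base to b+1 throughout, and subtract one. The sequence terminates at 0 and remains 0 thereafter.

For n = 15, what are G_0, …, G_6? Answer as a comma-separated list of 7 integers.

15, 111, 1283, 18752, 326593, 6588344, 150994943

step 0: 15 = 2^(2 + 1) + 2^2 + 2 + 1; sub 3 for 2: 3^(3 + 1) + 3^3 + 3 + 1; = 112; G_1 = 112−1 = 111
step 1: 111 = 3^(3 + 1) + 3^3 + 3; sub 4 for 3: 4^(4 + 1) + 4^4 + 4; = 1284; G_2 = 1284−1 = 1283
step 2: 1283 = 4^(4 + 1) + 4^4 + 3; sub 5 for 4: 5^(5 + 1) + 5^5 + 3; = 18753; G_3 = 18753−1 = 18752
step 3: 18752 = 5^(5 + 1) + 5^5 + 2; sub 6 for 5: 6^(6 + 1) + 6^6 + 2; = 326594; G_4 = 326594−1 = 326593
step 4: 326593 = 6^(6 + 1) + 6^6 + 1; sub 7 for 6: 7^(7 + 1) + 7^7 + 1; = 6588345; G_5 = 6588345−1 = 6588344
step 5: 6588344 = 7^(7 + 1) + 7^7; sub 8 for 7: 8^(8 + 1) + 8^8; = 150994944; G_6 = 150994944−1 = 150994943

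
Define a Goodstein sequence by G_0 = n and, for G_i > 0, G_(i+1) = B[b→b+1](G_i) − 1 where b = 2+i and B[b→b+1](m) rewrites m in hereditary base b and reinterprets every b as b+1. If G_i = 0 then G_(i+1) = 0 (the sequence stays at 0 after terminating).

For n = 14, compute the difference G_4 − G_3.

307841

14 —HB2→ 2^(2 + 1) + 2^2 + 2 —bump→ 3^(3 + 1) + 3^3 + 3 = 111 —(−1)→ 110
110 —HB3→ 3^(3 + 1) + 3^3 + 2 —bump→ 4^(4 + 1) + 4^4 + 2 = 1282 —(−1)→ 1281
1281 —HB4→ 4^(4 + 1) + 4^4 + 1 —bump→ 5^(5 + 1) + 5^5 + 1 = 18751 —(−1)→ 18750
18750 —HB5→ 5^(5 + 1) + 5^5 —bump→ 6^(6 + 1) + 6^6 = 326592 —(−1)→ 326591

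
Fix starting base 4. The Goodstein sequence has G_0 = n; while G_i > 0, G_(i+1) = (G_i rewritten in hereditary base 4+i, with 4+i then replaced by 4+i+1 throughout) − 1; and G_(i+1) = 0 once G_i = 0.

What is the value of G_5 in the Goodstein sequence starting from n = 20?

step 0: 20 = 4^2 + 4; sub 5 for 4: 5^2 + 5; = 30; G_1 = 30−1 = 29
step 1: 29 = 5^2 + 4; sub 6 for 5: 6^2 + 4; = 40; G_2 = 40−1 = 39
step 2: 39 = 6^2 + 3; sub 7 for 6: 7^2 + 3; = 52; G_3 = 52−1 = 51
step 3: 51 = 7^2 + 2; sub 8 for 7: 8^2 + 2; = 66; G_4 = 66−1 = 65
step 4: 65 = 8^2 + 1; sub 9 for 8: 9^2 + 1; = 82; G_5 = 82−1 = 81

81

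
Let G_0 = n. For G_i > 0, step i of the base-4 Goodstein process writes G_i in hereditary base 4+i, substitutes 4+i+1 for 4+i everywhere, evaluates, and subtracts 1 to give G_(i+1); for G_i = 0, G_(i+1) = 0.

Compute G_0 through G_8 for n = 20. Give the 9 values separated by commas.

20 —HB4→ 4^2 + 4 —bump→ 5^2 + 5 = 30 —(−1)→ 29
29 —HB5→ 5^2 + 4 —bump→ 6^2 + 4 = 40 —(−1)→ 39
39 —HB6→ 6^2 + 3 —bump→ 7^2 + 3 = 52 —(−1)→ 51
51 —HB7→ 7^2 + 2 —bump→ 8^2 + 2 = 66 —(−1)→ 65
65 —HB8→ 8^2 + 1 —bump→ 9^2 + 1 = 82 —(−1)→ 81
81 —HB9→ 9^2 —bump→ 10^2 = 100 —(−1)→ 99
99 —HB10→ 9·10 + 9 —bump→ 9·11 + 9 = 108 —(−1)→ 107
107 —HB11→ 9·11 + 8 —bump→ 9·12 + 8 = 116 —(−1)→ 115

20, 29, 39, 51, 65, 81, 99, 107, 115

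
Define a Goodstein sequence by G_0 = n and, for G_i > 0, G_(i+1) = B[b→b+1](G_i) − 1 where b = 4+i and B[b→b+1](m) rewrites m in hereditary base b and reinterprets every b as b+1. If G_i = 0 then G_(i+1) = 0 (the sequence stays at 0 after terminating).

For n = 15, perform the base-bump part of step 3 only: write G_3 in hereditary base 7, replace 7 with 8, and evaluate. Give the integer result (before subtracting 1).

base 4: 15 = 3·4 + 3; at 5: 3·5 + 3 = 18; next = 17
base 5: 17 = 3·5 + 2; at 6: 3·6 + 2 = 20; next = 19
base 6: 19 = 3·6 + 1; at 7: 3·7 + 1 = 22; next = 21

24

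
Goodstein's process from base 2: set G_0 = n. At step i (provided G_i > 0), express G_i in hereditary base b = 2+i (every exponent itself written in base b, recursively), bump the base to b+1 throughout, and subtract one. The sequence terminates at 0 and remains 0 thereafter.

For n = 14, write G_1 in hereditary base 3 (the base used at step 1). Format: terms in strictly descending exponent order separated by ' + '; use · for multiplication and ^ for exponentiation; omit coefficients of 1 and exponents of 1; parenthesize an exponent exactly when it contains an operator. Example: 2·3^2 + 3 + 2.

3^(3 + 1) + 3^3 + 2

(0) 14|_2 = 2^(2 + 1) + 2^2 + 2 ↦ 3^(3 + 1) + 3^3 + 3|_3 = 111 ⇒ 110
(1) 110|_3 = 3^(3 + 1) + 3^3 + 2 ↦ 4^(4 + 1) + 4^4 + 2|_4 = 1282 ⇒ 1281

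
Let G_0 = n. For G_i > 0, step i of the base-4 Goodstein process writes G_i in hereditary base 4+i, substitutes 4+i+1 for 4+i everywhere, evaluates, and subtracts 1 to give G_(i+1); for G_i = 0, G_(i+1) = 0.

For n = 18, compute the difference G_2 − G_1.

i=0: 18 = 4^2 + 2 (b=4); 4→5: 5^2 + 2 = 27; 27−1 = 26
i=1: 26 = 5^2 + 1 (b=5); 5→6: 6^2 + 1 = 37; 37−1 = 36

10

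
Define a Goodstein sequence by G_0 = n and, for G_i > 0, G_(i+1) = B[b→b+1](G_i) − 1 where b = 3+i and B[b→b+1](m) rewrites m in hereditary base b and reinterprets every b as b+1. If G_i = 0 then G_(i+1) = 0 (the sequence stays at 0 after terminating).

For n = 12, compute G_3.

37

base 3: 12 = 3^2 + 3; at 4: 4^2 + 4 = 20; next = 19
base 4: 19 = 4^2 + 3; at 5: 5^2 + 3 = 28; next = 27
base 5: 27 = 5^2 + 2; at 6: 6^2 + 2 = 38; next = 37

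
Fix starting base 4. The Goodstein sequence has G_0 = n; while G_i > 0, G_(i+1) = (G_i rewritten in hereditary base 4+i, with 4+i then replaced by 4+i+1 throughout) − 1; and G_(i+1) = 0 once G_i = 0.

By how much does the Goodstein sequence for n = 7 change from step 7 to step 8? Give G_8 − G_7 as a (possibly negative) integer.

-1

i=0: 7 = 4 + 3 (b=4); 4→5: 5 + 3 = 8; 8−1 = 7
i=1: 7 = 5 + 2 (b=5); 5→6: 6 + 2 = 8; 8−1 = 7
i=2: 7 = 6 + 1 (b=6); 6→7: 7 + 1 = 8; 8−1 = 7
i=3: 7 = 7 (b=7); 7→8: 8 = 8; 8−1 = 7
i=4: 7 = 7 (b=8); 8→9: 7 = 7; 7−1 = 6
i=5: 6 = 6 (b=9); 9→10: 6 = 6; 6−1 = 5
i=6: 5 = 5 (b=10); 10→11: 5 = 5; 5−1 = 4
i=7: 4 = 4 (b=11); 11→12: 4 = 4; 4−1 = 3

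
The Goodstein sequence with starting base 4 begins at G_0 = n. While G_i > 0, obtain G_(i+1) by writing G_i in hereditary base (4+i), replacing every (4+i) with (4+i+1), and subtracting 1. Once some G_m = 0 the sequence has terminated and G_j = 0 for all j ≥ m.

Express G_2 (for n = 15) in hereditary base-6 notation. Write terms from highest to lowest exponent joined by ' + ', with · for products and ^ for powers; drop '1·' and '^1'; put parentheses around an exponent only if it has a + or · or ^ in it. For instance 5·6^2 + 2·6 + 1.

3·6 + 1

G_0 = 15. HB_4(15) = 3·4 + 3. Bump = 18. G_1 = 17.
G_1 = 17. HB_5(17) = 3·5 + 2. Bump = 20. G_2 = 19.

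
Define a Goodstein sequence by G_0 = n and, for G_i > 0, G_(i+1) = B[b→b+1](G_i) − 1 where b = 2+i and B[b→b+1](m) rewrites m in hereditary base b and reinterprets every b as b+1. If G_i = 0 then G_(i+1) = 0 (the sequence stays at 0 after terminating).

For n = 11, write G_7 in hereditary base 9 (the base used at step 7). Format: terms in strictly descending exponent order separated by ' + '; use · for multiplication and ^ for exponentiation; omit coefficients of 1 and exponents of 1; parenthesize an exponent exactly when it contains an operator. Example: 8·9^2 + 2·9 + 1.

7·9^9 + 7·9^7 + 7·9^6 + 7·9^5 + 7·9^4 + 7·9^3 + 7·9^2 + 7·9 + 6

base 2: 11 = 2^(2 + 1) + 2 + 1; at 3: 3^(3 + 1) + 3 + 1 = 85; next = 84
base 3: 84 = 3^(3 + 1) + 3; at 4: 4^(4 + 1) + 4 = 1028; next = 1027
base 4: 1027 = 4^(4 + 1) + 3; at 5: 5^(5 + 1) + 3 = 15628; next = 15627
base 5: 15627 = 5^(5 + 1) + 2; at 6: 6^(6 + 1) + 2 = 279938; next = 279937
base 6: 279937 = 6^(6 + 1) + 1; at 7: 7^(7 + 1) + 1 = 5764802; next = 5764801
base 7: 5764801 = 7^(7 + 1); at 8: 8^(8 + 1) = 134217728; next = 134217727
base 8: 134217727 = 7·8^8 + 7·8^7 + 7·8^6 + 7·8^5 + 7·8^4 + 7·8^3 + 7·8^2 + 7·8 + 7; at 9: 7·9^9 + 7·9^7 + 7·9^6 + 7·9^5 + 7·9^4 + 7·9^3 + 7·9^2 + 7·9 + 7 = 2749609303; next = 2749609302
base 9: 2749609302 = 7·9^9 + 7·9^7 + 7·9^6 + 7·9^5 + 7·9^4 + 7·9^3 + 7·9^2 + 7·9 + 6; at 10: 7·10^10 + 7·10^7 + 7·10^6 + 7·10^5 + 7·10^4 + 7·10^3 + 7·10^2 + 7·10 + 6 = 70077777776; next = 70077777775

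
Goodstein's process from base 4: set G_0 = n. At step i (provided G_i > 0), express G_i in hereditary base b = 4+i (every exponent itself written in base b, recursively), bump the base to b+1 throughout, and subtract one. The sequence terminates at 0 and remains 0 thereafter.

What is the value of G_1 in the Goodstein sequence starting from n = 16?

24

i=0: 16 = 4^2 (b=4); 4→5: 5^2 = 25; 25−1 = 24
i=1: 24 = 4·5 + 4 (b=5); 5→6: 4·6 + 4 = 28; 28−1 = 27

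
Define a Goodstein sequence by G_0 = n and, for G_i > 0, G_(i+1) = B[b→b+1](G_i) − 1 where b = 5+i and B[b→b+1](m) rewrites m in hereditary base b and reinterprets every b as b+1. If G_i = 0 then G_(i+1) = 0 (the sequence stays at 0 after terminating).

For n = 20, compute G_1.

base 5: 20 = 4·5; at 6: 4·6 = 24; next = 23
base 6: 23 = 3·6 + 5; at 7: 3·7 + 5 = 26; next = 25

23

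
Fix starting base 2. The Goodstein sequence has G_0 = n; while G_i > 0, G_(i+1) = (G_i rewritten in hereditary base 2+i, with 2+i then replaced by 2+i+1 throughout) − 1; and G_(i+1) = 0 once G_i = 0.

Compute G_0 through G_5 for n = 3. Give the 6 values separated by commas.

3, 3, 3, 2, 1, 0

(0) 3|_2 = 2 + 1 ↦ 3 + 1|_3 = 4 ⇒ 3
(1) 3|_3 = 3 ↦ 4|_4 = 4 ⇒ 3
(2) 3|_4 = 3 ↦ 3|_5 = 3 ⇒ 2
(3) 2|_5 = 2 ↦ 2|_6 = 2 ⇒ 1
(4) 1|_6 = 1 ↦ 1|_7 = 1 ⇒ 0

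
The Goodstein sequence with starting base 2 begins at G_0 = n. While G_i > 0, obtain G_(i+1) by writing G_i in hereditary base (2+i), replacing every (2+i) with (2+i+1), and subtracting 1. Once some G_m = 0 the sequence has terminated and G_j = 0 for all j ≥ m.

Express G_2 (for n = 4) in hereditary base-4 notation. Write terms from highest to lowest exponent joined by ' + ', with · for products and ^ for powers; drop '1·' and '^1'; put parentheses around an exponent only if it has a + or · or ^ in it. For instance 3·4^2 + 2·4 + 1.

2·4^2 + 2·4 + 1

(0) 4|_2 = 2^2 ↦ 3^3|_3 = 27 ⇒ 26
(1) 26|_3 = 2·3^2 + 2·3 + 2 ↦ 2·4^2 + 2·4 + 2|_4 = 42 ⇒ 41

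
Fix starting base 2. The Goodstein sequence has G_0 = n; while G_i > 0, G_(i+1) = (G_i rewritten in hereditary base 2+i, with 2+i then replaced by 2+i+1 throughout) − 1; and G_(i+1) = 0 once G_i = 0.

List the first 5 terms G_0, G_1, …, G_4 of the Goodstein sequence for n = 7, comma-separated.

7, 30, 259, 3127, 46657

i=0: 7 = 2^2 + 2 + 1 (b=2); 2→3: 3^3 + 3 + 1 = 31; 31−1 = 30
i=1: 30 = 3^3 + 3 (b=3); 3→4: 4^4 + 4 = 260; 260−1 = 259
i=2: 259 = 4^4 + 3 (b=4); 4→5: 5^5 + 3 = 3128; 3128−1 = 3127
i=3: 3127 = 5^5 + 2 (b=5); 5→6: 6^6 + 2 = 46658; 46658−1 = 46657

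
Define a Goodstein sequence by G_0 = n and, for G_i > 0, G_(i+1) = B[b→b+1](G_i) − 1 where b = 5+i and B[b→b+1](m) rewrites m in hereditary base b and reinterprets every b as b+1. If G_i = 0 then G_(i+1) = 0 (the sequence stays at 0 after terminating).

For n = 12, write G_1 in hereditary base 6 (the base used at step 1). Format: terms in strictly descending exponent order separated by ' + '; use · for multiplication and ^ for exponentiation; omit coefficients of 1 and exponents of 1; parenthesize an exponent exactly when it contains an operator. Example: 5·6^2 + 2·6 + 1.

2·6 + 1

i=0: 12 = 2·5 + 2 (b=5); 5→6: 2·6 + 2 = 14; 14−1 = 13
i=1: 13 = 2·6 + 1 (b=6); 6→7: 2·7 + 1 = 15; 15−1 = 14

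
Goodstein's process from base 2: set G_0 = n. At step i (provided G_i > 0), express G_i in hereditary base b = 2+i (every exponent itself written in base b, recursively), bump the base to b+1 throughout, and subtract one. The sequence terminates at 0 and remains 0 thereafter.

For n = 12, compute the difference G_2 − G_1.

G_0=12  [base 2] 2^(2 + 1) + 2^2  →[2↦3]→  3^(3 + 1) + 3^3 = 108  −1 ⇒ G_1=107
G_1=107  [base 3] 3^(3 + 1) + 2·3^2 + 2·3 + 2  →[3↦4]→  4^(4 + 1) + 2·4^2 + 2·4 + 2 = 1066  −1 ⇒ G_2=1065

958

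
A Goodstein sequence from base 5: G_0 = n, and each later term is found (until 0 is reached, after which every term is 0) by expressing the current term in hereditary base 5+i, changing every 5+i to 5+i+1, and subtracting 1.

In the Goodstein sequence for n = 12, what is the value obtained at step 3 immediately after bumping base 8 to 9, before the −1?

[0] 12 ≡ 2·5 + 2 (base 5). Lift 6: 14. −1: 13.
[1] 13 ≡ 2·6 + 1 (base 6). Lift 7: 15. −1: 14.
[2] 14 ≡ 2·7 (base 7). Lift 8: 16. −1: 15.
[3] 15 ≡ 8 + 7 (base 8). Lift 9: 16. −1: 15.

16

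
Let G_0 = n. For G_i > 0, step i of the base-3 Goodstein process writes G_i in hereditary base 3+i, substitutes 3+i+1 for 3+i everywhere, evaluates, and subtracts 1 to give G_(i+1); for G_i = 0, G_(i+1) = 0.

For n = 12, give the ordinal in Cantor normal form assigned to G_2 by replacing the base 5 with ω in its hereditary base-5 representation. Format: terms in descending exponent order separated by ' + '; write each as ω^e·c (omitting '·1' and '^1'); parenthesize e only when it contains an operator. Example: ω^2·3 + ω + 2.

base 3: 12 = 3^2 + 3; at 4: 4^2 + 4 = 20; next = 19
base 4: 19 = 4^2 + 3; at 5: 5^2 + 3 = 28; next = 27
base 5: 27 = 5^2 + 2; at 6: 6^2 + 2 = 38; next = 37

ω^2 + 2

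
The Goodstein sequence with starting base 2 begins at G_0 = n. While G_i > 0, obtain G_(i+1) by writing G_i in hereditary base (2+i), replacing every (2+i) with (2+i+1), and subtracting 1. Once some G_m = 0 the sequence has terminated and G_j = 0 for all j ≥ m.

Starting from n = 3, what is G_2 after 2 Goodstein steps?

(0) 3|_2 = 2 + 1 ↦ 3 + 1|_3 = 4 ⇒ 3
(1) 3|_3 = 3 ↦ 4|_4 = 4 ⇒ 3
(2) 3|_4 = 3 ↦ 3|_5 = 3 ⇒ 2

3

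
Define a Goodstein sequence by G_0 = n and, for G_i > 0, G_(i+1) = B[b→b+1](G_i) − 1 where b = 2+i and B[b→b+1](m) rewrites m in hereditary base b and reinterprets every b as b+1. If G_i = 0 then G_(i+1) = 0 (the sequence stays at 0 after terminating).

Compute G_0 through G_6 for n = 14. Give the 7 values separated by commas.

G_0 = 14. HB_2(14) = 2^(2 + 1) + 2^2 + 2. Bump = 111. G_1 = 110.
G_1 = 110. HB_3(110) = 3^(3 + 1) + 3^3 + 2. Bump = 1282. G_2 = 1281.
G_2 = 1281. HB_4(1281) = 4^(4 + 1) + 4^4 + 1. Bump = 18751. G_3 = 18750.
G_3 = 18750. HB_5(18750) = 5^(5 + 1) + 5^5. Bump = 326592. G_4 = 326591.
G_4 = 326591. HB_6(326591) = 6^(6 + 1) + 5·6^5 + 5·6^4 + 5·6^3 + 5·6^2 + 5·6 + 5. Bump = 5862841. G_5 = 5862840.
G_5 = 5862840. HB_7(5862840) = 7^(7 + 1) + 5·7^5 + 5·7^4 + 5·7^3 + 5·7^2 + 5·7 + 4. Bump = 134404972. G_6 = 134404971.

14, 110, 1281, 18750, 326591, 5862840, 134404971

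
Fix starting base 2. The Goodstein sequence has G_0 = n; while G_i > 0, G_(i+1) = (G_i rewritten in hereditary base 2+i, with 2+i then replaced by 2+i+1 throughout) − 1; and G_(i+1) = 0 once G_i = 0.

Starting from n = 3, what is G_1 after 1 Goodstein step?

G_0 = 3. HB_2(3) = 2 + 1. Bump = 4. G_1 = 3.
G_1 = 3. HB_3(3) = 3. Bump = 4. G_2 = 3.

3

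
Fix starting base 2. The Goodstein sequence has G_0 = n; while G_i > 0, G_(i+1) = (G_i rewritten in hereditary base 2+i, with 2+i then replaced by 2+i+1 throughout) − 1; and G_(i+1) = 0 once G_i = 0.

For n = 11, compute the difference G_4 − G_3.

G_0 = 11. HB_2(11) = 2^(2 + 1) + 2 + 1. Bump = 85. G_1 = 84.
G_1 = 84. HB_3(84) = 3^(3 + 1) + 3. Bump = 1028. G_2 = 1027.
G_2 = 1027. HB_4(1027) = 4^(4 + 1) + 3. Bump = 15628. G_3 = 15627.
G_3 = 15627. HB_5(15627) = 5^(5 + 1) + 2. Bump = 279938. G_4 = 279937.

264310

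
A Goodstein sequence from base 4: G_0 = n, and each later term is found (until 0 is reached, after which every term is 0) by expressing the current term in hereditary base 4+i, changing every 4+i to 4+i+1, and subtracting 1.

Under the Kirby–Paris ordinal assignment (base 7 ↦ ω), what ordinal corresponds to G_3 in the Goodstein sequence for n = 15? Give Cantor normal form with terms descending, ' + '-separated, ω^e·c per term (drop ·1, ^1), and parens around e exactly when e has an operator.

ω·3

(0) 15|_4 = 3·4 + 3 ↦ 3·5 + 3|_5 = 18 ⇒ 17
(1) 17|_5 = 3·5 + 2 ↦ 3·6 + 2|_6 = 20 ⇒ 19
(2) 19|_6 = 3·6 + 1 ↦ 3·7 + 1|_7 = 22 ⇒ 21
(3) 21|_7 = 3·7 ↦ 3·8|_8 = 24 ⇒ 23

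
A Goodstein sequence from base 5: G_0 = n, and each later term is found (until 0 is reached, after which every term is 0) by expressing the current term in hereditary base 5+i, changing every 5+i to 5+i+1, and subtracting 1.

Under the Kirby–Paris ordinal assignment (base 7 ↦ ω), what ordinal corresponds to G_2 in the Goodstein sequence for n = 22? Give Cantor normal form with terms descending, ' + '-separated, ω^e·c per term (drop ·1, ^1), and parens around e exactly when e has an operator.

ω·4

i=0: 22 = 4·5 + 2 (b=5); 5→6: 4·6 + 2 = 26; 26−1 = 25
i=1: 25 = 4·6 + 1 (b=6); 6→7: 4·7 + 1 = 29; 29−1 = 28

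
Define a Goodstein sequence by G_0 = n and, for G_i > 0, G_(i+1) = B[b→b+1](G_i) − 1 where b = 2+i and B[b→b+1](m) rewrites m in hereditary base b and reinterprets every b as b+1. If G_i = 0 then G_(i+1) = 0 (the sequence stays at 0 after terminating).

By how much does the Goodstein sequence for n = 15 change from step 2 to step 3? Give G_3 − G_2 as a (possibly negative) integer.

17469

step 0: 15 = 2^(2 + 1) + 2^2 + 2 + 1; sub 3 for 2: 3^(3 + 1) + 3^3 + 3 + 1; = 112; G_1 = 112−1 = 111
step 1: 111 = 3^(3 + 1) + 3^3 + 3; sub 4 for 3: 4^(4 + 1) + 4^4 + 4; = 1284; G_2 = 1284−1 = 1283
step 2: 1283 = 4^(4 + 1) + 4^4 + 3; sub 5 for 4: 5^(5 + 1) + 5^5 + 3; = 18753; G_3 = 18753−1 = 18752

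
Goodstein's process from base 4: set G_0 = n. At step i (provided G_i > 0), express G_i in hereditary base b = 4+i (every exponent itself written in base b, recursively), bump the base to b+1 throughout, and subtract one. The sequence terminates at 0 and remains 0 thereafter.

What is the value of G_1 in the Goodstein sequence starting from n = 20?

29

i=0: 20 = 4^2 + 4 (b=4); 4→5: 5^2 + 5 = 30; 30−1 = 29
i=1: 29 = 5^2 + 4 (b=5); 5→6: 6^2 + 4 = 40; 40−1 = 39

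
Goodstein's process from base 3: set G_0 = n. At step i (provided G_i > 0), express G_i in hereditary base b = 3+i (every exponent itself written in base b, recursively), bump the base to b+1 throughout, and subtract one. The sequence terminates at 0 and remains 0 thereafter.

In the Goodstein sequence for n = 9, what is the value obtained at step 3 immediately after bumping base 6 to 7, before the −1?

22

(0) 9|_3 = 3^2 ↦ 4^2|_4 = 16 ⇒ 15
(1) 15|_4 = 3·4 + 3 ↦ 3·5 + 3|_5 = 18 ⇒ 17
(2) 17|_5 = 3·5 + 2 ↦ 3·6 + 2|_6 = 20 ⇒ 19
(3) 19|_6 = 3·6 + 1 ↦ 3·7 + 1|_7 = 22 ⇒ 21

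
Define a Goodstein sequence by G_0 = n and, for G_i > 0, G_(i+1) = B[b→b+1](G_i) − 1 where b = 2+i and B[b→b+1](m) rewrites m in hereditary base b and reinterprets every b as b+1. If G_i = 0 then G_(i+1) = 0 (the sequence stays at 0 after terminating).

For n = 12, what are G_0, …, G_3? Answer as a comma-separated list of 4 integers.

base 2: 12 = 2^(2 + 1) + 2^2; at 3: 3^(3 + 1) + 3^3 = 108; next = 107
base 3: 107 = 3^(3 + 1) + 2·3^2 + 2·3 + 2; at 4: 4^(4 + 1) + 2·4^2 + 2·4 + 2 = 1066; next = 1065
base 4: 1065 = 4^(4 + 1) + 2·4^2 + 2·4 + 1; at 5: 5^(5 + 1) + 2·5^2 + 2·5 + 1 = 15686; next = 15685

12, 107, 1065, 15685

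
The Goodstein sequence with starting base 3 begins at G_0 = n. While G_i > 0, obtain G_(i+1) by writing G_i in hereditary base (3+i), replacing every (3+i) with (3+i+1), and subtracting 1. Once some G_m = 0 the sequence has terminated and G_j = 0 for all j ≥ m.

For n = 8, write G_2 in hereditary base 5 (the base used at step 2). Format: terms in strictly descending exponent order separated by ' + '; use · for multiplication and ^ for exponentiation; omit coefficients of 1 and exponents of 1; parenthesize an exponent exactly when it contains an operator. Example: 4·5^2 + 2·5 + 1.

2·5

i=0: 8 = 2·3 + 2 (b=3); 3→4: 2·4 + 2 = 10; 10−1 = 9
i=1: 9 = 2·4 + 1 (b=4); 4→5: 2·5 + 1 = 11; 11−1 = 10
i=2: 10 = 2·5 (b=5); 5→6: 2·6 = 12; 12−1 = 11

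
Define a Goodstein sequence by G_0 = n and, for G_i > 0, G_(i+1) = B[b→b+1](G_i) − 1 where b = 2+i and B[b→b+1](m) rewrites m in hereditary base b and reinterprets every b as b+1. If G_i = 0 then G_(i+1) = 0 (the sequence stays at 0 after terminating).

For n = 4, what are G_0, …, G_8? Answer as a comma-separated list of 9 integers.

[0] 4 ≡ 2^2 (base 2). Lift 3: 27. −1: 26.
[1] 26 ≡ 2·3^2 + 2·3 + 2 (base 3). Lift 4: 42. −1: 41.
[2] 41 ≡ 2·4^2 + 2·4 + 1 (base 4). Lift 5: 61. −1: 60.
[3] 60 ≡ 2·5^2 + 2·5 (base 5). Lift 6: 84. −1: 83.
[4] 83 ≡ 2·6^2 + 6 + 5 (base 6). Lift 7: 110. −1: 109.
[5] 109 ≡ 2·7^2 + 7 + 4 (base 7). Lift 8: 140. −1: 139.
[6] 139 ≡ 2·8^2 + 8 + 3 (base 8). Lift 9: 174. −1: 173.
[7] 173 ≡ 2·9^2 + 9 + 2 (base 9). Lift 10: 212. −1: 211.

4, 26, 41, 60, 83, 109, 139, 173, 211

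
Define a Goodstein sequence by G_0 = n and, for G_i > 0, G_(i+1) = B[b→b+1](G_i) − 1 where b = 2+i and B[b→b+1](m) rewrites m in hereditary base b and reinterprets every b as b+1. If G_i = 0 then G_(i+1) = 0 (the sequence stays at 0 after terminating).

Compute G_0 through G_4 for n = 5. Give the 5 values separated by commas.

G_0=5  [base 2] 2^2 + 1  →[2↦3]→  3^3 + 1 = 28  −1 ⇒ G_1=27
G_1=27  [base 3] 3^3  →[3↦4]→  4^4 = 256  −1 ⇒ G_2=255
G_2=255  [base 4] 3·4^3 + 3·4^2 + 3·4 + 3  →[4↦5]→  3·5^3 + 3·5^2 + 3·5 + 3 = 468  −1 ⇒ G_3=467
G_3=467  [base 5] 3·5^3 + 3·5^2 + 3·5 + 2  →[5↦6]→  3·6^3 + 3·6^2 + 3·6 + 2 = 776  −1 ⇒ G_4=775

5, 27, 255, 467, 775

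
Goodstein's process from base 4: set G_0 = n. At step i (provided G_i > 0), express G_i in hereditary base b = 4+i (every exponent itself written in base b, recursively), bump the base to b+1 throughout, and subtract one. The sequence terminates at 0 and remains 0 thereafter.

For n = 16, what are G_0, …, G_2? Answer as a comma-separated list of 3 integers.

16, 24, 27

[0] 16 ≡ 4^2 (base 4). Lift 5: 25. −1: 24.
[1] 24 ≡ 4·5 + 4 (base 5). Lift 6: 28. −1: 27.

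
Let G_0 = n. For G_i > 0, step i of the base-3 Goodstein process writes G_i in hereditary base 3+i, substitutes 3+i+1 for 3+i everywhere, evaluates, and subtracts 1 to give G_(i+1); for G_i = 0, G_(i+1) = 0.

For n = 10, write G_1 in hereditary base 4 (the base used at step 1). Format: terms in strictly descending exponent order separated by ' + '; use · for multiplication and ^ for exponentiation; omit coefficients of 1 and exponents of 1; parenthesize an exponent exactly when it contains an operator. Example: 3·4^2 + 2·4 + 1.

4^2

base 3: 10 = 3^2 + 1; at 4: 4^2 + 1 = 17; next = 16
base 4: 16 = 4^2; at 5: 5^2 = 25; next = 24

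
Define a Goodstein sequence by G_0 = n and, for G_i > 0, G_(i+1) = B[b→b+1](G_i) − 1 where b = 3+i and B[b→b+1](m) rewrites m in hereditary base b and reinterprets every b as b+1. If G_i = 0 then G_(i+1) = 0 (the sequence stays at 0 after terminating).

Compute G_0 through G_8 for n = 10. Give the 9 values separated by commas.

10, 16, 24, 27, 30, 33, 36, 39, 41

G_0=10  [base 3] 3^2 + 1  →[3↦4]→  4^2 + 1 = 17  −1 ⇒ G_1=16
G_1=16  [base 4] 4^2  →[4↦5]→  5^2 = 25  −1 ⇒ G_2=24
G_2=24  [base 5] 4·5 + 4  →[5↦6]→  4·6 + 4 = 28  −1 ⇒ G_3=27
G_3=27  [base 6] 4·6 + 3  →[6↦7]→  4·7 + 3 = 31  −1 ⇒ G_4=30
G_4=30  [base 7] 4·7 + 2  →[7↦8]→  4·8 + 2 = 34  −1 ⇒ G_5=33
G_5=33  [base 8] 4·8 + 1  →[8↦9]→  4·9 + 1 = 37  −1 ⇒ G_6=36
G_6=36  [base 9] 4·9  →[9↦10]→  4·10 = 40  −1 ⇒ G_7=39
G_7=39  [base 10] 3·10 + 9  →[10↦11]→  3·11 + 9 = 42  −1 ⇒ G_8=41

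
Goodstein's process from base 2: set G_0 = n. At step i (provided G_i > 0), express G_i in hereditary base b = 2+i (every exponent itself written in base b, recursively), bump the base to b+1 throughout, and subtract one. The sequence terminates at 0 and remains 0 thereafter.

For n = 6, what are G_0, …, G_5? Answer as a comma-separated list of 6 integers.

6, 29, 257, 3125, 46655, 98039

6 —HB2→ 2^2 + 2 —bump→ 3^3 + 3 = 30 —(−1)→ 29
29 —HB3→ 3^3 + 2 —bump→ 4^4 + 2 = 258 —(−1)→ 257
257 —HB4→ 4^4 + 1 —bump→ 5^5 + 1 = 3126 —(−1)→ 3125
3125 —HB5→ 5^5 —bump→ 6^6 = 46656 —(−1)→ 46655
46655 —HB6→ 5·6^5 + 5·6^4 + 5·6^3 + 5·6^2 + 5·6 + 5 —bump→ 5·7^5 + 5·7^4 + 5·7^3 + 5·7^2 + 5·7 + 5 = 98040 —(−1)→ 98039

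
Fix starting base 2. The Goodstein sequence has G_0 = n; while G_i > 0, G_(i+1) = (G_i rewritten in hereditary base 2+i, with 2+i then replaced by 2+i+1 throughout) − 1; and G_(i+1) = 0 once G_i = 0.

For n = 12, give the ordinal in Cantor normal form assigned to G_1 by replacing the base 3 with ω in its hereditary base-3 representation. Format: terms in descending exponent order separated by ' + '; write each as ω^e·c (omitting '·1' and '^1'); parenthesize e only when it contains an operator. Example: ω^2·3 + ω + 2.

12 —HB2→ 2^(2 + 1) + 2^2 —bump→ 3^(3 + 1) + 3^3 = 108 —(−1)→ 107
107 —HB3→ 3^(3 + 1) + 2·3^2 + 2·3 + 2 —bump→ 4^(4 + 1) + 2·4^2 + 2·4 + 2 = 1066 —(−1)→ 1065

ω^(ω + 1) + ω^2·2 + ω·2 + 2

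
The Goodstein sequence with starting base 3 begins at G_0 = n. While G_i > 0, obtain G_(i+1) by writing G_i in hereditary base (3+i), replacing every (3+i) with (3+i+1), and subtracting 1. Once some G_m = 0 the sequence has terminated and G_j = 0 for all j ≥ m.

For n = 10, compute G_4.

(0) 10|_3 = 3^2 + 1 ↦ 4^2 + 1|_4 = 17 ⇒ 16
(1) 16|_4 = 4^2 ↦ 5^2|_5 = 25 ⇒ 24
(2) 24|_5 = 4·5 + 4 ↦ 4·6 + 4|_6 = 28 ⇒ 27
(3) 27|_6 = 4·6 + 3 ↦ 4·7 + 3|_7 = 31 ⇒ 30

30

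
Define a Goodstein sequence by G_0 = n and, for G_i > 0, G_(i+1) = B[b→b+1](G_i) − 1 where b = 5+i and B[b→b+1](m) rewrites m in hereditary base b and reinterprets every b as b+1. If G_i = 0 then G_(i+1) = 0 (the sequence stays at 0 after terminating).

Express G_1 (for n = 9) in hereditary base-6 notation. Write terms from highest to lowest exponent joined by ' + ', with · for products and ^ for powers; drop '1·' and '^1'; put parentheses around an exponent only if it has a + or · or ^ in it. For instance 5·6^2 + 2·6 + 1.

6 + 3

9 —HB5→ 5 + 4 —bump→ 6 + 4 = 10 —(−1)→ 9
9 —HB6→ 6 + 3 —bump→ 7 + 3 = 10 —(−1)→ 9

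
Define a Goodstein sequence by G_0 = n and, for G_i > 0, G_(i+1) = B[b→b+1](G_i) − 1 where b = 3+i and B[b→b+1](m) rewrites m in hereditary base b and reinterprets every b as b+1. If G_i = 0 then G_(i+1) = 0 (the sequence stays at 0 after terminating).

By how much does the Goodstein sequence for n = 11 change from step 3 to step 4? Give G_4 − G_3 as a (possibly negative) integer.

base 3: 11 = 3^2 + 2; at 4: 4^2 + 2 = 18; next = 17
base 4: 17 = 4^2 + 1; at 5: 5^2 + 1 = 26; next = 25
base 5: 25 = 5^2; at 6: 6^2 = 36; next = 35
base 6: 35 = 5·6 + 5; at 7: 5·7 + 5 = 40; next = 39

4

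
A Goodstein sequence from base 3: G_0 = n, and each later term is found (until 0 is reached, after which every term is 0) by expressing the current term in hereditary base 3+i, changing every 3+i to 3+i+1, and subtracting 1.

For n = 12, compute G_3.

i=0: 12 = 3^2 + 3 (b=3); 3→4: 4^2 + 4 = 20; 20−1 = 19
i=1: 19 = 4^2 + 3 (b=4); 4→5: 5^2 + 3 = 28; 28−1 = 27
i=2: 27 = 5^2 + 2 (b=5); 5→6: 6^2 + 2 = 38; 38−1 = 37

37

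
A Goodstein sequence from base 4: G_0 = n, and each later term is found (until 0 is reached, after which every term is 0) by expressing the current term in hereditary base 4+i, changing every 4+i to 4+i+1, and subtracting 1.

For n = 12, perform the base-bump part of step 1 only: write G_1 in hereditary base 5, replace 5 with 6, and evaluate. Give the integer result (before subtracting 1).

16

(0) 12|_4 = 3·4 ↦ 3·5|_5 = 15 ⇒ 14
(1) 14|_5 = 2·5 + 4 ↦ 2·6 + 4|_6 = 16 ⇒ 15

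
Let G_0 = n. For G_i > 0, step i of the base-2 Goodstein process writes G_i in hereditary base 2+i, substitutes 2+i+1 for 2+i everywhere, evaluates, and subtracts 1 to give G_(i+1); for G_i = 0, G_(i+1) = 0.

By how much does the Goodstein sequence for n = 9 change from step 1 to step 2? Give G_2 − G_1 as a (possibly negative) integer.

step 0: 9 = 2^(2 + 1) + 1; sub 3 for 2: 3^(3 + 1) + 1; = 82; G_1 = 82−1 = 81
step 1: 81 = 3^(3 + 1); sub 4 for 3: 4^(4 + 1); = 1024; G_2 = 1024−1 = 1023

942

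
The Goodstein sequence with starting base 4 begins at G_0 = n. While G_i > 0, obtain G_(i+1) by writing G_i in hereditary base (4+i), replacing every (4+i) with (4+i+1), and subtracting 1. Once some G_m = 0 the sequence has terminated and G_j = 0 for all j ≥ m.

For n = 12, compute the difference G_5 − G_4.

1

(0) 12|_4 = 3·4 ↦ 3·5|_5 = 15 ⇒ 14
(1) 14|_5 = 2·5 + 4 ↦ 2·6 + 4|_6 = 16 ⇒ 15
(2) 15|_6 = 2·6 + 3 ↦ 2·7 + 3|_7 = 17 ⇒ 16
(3) 16|_7 = 2·7 + 2 ↦ 2·8 + 2|_8 = 18 ⇒ 17
(4) 17|_8 = 2·8 + 1 ↦ 2·9 + 1|_9 = 19 ⇒ 18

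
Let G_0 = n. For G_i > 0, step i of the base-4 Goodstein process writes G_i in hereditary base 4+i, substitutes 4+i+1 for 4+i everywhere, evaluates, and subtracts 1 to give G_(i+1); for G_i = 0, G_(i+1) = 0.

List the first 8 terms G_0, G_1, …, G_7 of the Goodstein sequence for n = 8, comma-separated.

i=0: 8 = 2·4 (b=4); 4→5: 2·5 = 10; 10−1 = 9
i=1: 9 = 5 + 4 (b=5); 5→6: 6 + 4 = 10; 10−1 = 9
i=2: 9 = 6 + 3 (b=6); 6→7: 7 + 3 = 10; 10−1 = 9
i=3: 9 = 7 + 2 (b=7); 7→8: 8 + 2 = 10; 10−1 = 9
i=4: 9 = 8 + 1 (b=8); 8→9: 9 + 1 = 10; 10−1 = 9
i=5: 9 = 9 (b=9); 9→10: 10 = 10; 10−1 = 9
i=6: 9 = 9 (b=10); 10→11: 9 = 9; 9−1 = 8

8, 9, 9, 9, 9, 9, 9, 8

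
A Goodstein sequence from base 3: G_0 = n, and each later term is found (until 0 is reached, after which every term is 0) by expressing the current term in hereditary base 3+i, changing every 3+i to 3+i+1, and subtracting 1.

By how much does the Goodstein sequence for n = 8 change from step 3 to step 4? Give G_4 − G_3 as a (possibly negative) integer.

G_0=8  [base 3] 2·3 + 2  →[3↦4]→  2·4 + 2 = 10  −1 ⇒ G_1=9
G_1=9  [base 4] 2·4 + 1  →[4↦5]→  2·5 + 1 = 11  −1 ⇒ G_2=10
G_2=10  [base 5] 2·5  →[5↦6]→  2·6 = 12  −1 ⇒ G_3=11
G_3=11  [base 6] 6 + 5  →[6↦7]→  7 + 5 = 12  −1 ⇒ G_4=11

0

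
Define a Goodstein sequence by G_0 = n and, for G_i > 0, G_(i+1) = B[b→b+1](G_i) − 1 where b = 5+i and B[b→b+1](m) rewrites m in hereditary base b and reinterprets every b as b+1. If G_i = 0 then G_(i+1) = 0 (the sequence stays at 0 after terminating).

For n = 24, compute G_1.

27

base 5: 24 = 4·5 + 4; at 6: 4·6 + 4 = 28; next = 27
base 6: 27 = 4·6 + 3; at 7: 4·7 + 3 = 31; next = 30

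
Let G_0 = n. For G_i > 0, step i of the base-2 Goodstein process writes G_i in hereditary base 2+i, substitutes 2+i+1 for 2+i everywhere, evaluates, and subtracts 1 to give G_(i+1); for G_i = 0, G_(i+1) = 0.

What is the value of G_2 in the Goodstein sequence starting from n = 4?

base 2: 4 = 2^2; at 3: 3^3 = 27; next = 26
base 3: 26 = 2·3^2 + 2·3 + 2; at 4: 2·4^2 + 2·4 + 2 = 42; next = 41
base 4: 41 = 2·4^2 + 2·4 + 1; at 5: 2·5^2 + 2·5 + 1 = 61; next = 60

41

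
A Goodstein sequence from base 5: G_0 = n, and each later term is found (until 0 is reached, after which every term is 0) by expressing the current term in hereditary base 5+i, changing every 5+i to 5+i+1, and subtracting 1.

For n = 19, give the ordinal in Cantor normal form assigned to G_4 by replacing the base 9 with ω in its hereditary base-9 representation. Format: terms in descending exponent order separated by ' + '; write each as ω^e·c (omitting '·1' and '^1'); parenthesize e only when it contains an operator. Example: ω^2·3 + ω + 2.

step 0: 19 = 3·5 + 4; sub 6 for 5: 3·6 + 4; = 22; G_1 = 22−1 = 21
step 1: 21 = 3·6 + 3; sub 7 for 6: 3·7 + 3; = 24; G_2 = 24−1 = 23
step 2: 23 = 3·7 + 2; sub 8 for 7: 3·8 + 2; = 26; G_3 = 26−1 = 25
step 3: 25 = 3·8 + 1; sub 9 for 8: 3·9 + 1; = 28; G_4 = 28−1 = 27
step 4: 27 = 3·9; sub 10 for 9: 3·10; = 30; G_5 = 30−1 = 29

ω·3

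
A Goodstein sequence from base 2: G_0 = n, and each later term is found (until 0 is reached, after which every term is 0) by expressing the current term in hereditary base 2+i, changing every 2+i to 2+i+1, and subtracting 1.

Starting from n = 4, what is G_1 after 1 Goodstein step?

26

(0) 4|_2 = 2^2 ↦ 3^3|_3 = 27 ⇒ 26
(1) 26|_3 = 2·3^2 + 2·3 + 2 ↦ 2·4^2 + 2·4 + 2|_4 = 42 ⇒ 41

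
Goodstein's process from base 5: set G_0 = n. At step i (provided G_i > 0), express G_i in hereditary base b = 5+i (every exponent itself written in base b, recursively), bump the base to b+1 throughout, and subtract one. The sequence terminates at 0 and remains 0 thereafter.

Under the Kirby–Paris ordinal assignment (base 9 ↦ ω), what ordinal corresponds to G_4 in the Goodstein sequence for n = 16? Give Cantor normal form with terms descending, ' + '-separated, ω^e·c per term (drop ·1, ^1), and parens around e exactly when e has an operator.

ω·2 + 4

(0) 16|_5 = 3·5 + 1 ↦ 3·6 + 1|_6 = 19 ⇒ 18
(1) 18|_6 = 3·6 ↦ 3·7|_7 = 21 ⇒ 20
(2) 20|_7 = 2·7 + 6 ↦ 2·8 + 6|_8 = 22 ⇒ 21
(3) 21|_8 = 2·8 + 5 ↦ 2·9 + 5|_9 = 23 ⇒ 22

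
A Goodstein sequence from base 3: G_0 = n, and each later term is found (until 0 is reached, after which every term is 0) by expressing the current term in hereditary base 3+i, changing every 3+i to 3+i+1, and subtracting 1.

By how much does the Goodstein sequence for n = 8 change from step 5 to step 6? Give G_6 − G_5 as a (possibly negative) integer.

[0] 8 ≡ 2·3 + 2 (base 3). Lift 4: 10. −1: 9.
[1] 9 ≡ 2·4 + 1 (base 4). Lift 5: 11. −1: 10.
[2] 10 ≡ 2·5 (base 5). Lift 6: 12. −1: 11.
[3] 11 ≡ 6 + 5 (base 6). Lift 7: 12. −1: 11.
[4] 11 ≡ 7 + 4 (base 7). Lift 8: 12. −1: 11.
[5] 11 ≡ 8 + 3 (base 8). Lift 9: 12. −1: 11.

0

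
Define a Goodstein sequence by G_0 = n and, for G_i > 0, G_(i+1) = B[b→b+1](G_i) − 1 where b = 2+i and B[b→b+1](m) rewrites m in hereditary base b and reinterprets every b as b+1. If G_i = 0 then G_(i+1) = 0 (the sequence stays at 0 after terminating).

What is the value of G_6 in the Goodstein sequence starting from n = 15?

G_0=15  [base 2] 2^(2 + 1) + 2^2 + 2 + 1  →[2↦3]→  3^(3 + 1) + 3^3 + 3 + 1 = 112  −1 ⇒ G_1=111
G_1=111  [base 3] 3^(3 + 1) + 3^3 + 3  →[3↦4]→  4^(4 + 1) + 4^4 + 4 = 1284  −1 ⇒ G_2=1283
G_2=1283  [base 4] 4^(4 + 1) + 4^4 + 3  →[4↦5]→  5^(5 + 1) + 5^5 + 3 = 18753  −1 ⇒ G_3=18752
G_3=18752  [base 5] 5^(5 + 1) + 5^5 + 2  →[5↦6]→  6^(6 + 1) + 6^6 + 2 = 326594  −1 ⇒ G_4=326593
G_4=326593  [base 6] 6^(6 + 1) + 6^6 + 1  →[6↦7]→  7^(7 + 1) + 7^7 + 1 = 6588345  −1 ⇒ G_5=6588344
G_5=6588344  [base 7] 7^(7 + 1) + 7^7  →[7↦8]→  8^(8 + 1) + 8^8 = 150994944  −1 ⇒ G_6=150994943
G_6=150994943  [base 8] 8^(8 + 1) + 7·8^7 + 7·8^6 + 7·8^5 + 7·8^4 + 7·8^3 + 7·8^2 + 7·8 + 7  →[8↦9]→  9^(9 + 1) + 7·9^7 + 7·9^6 + 7·9^5 + 7·9^4 + 7·9^3 + 7·9^2 + 7·9 + 7 = 3524450281  −1 ⇒ G_7=3524450280

150994943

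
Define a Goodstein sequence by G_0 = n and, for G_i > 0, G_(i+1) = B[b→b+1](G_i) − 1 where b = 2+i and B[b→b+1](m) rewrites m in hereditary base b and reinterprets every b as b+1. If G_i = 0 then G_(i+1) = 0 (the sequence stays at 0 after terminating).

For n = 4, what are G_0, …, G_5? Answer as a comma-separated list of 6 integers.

[0] 4 ≡ 2^2 (base 2). Lift 3: 27. −1: 26.
[1] 26 ≡ 2·3^2 + 2·3 + 2 (base 3). Lift 4: 42. −1: 41.
[2] 41 ≡ 2·4^2 + 2·4 + 1 (base 4). Lift 5: 61. −1: 60.
[3] 60 ≡ 2·5^2 + 2·5 (base 5). Lift 6: 84. −1: 83.
[4] 83 ≡ 2·6^2 + 6 + 5 (base 6). Lift 7: 110. −1: 109.

4, 26, 41, 60, 83, 109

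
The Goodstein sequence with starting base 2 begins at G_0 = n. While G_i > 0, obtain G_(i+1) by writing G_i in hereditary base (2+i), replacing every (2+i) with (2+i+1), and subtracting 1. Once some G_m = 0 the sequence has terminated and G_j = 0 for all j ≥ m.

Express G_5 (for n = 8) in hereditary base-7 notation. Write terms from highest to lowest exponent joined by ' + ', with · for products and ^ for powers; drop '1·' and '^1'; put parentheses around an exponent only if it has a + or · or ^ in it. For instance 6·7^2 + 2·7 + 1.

2·7^7 + 2·7^2 + 7 + 4

[0] 8 ≡ 2^(2 + 1) (base 2). Lift 3: 81. −1: 80.
[1] 80 ≡ 2·3^3 + 2·3^2 + 2·3 + 2 (base 3). Lift 4: 554. −1: 553.
[2] 553 ≡ 2·4^4 + 2·4^2 + 2·4 + 1 (base 4). Lift 5: 6311. −1: 6310.
[3] 6310 ≡ 2·5^5 + 2·5^2 + 2·5 (base 5). Lift 6: 93396. −1: 93395.
[4] 93395 ≡ 2·6^6 + 2·6^2 + 6 + 5 (base 6). Lift 7: 1647196. −1: 1647195.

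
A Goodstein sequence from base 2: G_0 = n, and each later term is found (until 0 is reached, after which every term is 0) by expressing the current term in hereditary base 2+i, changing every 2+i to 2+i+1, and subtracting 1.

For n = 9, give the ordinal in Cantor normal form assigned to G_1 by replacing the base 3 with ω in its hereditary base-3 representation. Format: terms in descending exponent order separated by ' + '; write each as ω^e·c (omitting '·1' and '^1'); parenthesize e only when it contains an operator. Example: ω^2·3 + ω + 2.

ω^(ω + 1)

G_0 = 9. HB_2(9) = 2^(2 + 1) + 1. Bump = 82. G_1 = 81.
G_1 = 81. HB_3(81) = 3^(3 + 1). Bump = 1024. G_2 = 1023.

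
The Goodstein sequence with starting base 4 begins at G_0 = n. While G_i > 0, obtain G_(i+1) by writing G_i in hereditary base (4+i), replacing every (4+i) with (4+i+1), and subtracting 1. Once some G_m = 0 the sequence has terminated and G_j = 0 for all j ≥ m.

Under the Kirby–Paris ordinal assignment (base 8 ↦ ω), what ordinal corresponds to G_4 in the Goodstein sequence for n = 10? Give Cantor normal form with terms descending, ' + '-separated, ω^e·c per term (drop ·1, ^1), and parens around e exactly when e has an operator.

10 —HB4→ 2·4 + 2 —bump→ 2·5 + 2 = 12 —(−1)→ 11
11 —HB5→ 2·5 + 1 —bump→ 2·6 + 1 = 13 —(−1)→ 12
12 —HB6→ 2·6 —bump→ 2·7 = 14 —(−1)→ 13
13 —HB7→ 7 + 6 —bump→ 8 + 6 = 14 —(−1)→ 13

ω + 5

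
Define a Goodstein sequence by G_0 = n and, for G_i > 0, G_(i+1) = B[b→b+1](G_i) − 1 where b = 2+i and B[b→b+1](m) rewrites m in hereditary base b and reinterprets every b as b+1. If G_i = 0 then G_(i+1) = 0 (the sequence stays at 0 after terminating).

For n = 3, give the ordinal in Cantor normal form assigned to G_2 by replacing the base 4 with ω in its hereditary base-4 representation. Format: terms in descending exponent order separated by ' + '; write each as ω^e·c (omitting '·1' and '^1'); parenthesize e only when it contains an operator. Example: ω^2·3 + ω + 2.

3

3 —HB2→ 2 + 1 —bump→ 3 + 1 = 4 —(−1)→ 3
3 —HB3→ 3 —bump→ 4 = 4 —(−1)→ 3
3 —HB4→ 3 —bump→ 3 = 3 —(−1)→ 2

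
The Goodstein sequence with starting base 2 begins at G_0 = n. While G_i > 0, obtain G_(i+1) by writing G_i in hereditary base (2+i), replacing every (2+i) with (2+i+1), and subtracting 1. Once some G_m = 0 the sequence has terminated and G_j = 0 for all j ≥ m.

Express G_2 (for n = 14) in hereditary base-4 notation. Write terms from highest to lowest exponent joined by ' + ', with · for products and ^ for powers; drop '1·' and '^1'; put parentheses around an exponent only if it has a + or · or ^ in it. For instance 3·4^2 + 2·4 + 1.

4^(4 + 1) + 4^4 + 1

[0] 14 ≡ 2^(2 + 1) + 2^2 + 2 (base 2). Lift 3: 111. −1: 110.
[1] 110 ≡ 3^(3 + 1) + 3^3 + 2 (base 3). Lift 4: 1282. −1: 1281.
[2] 1281 ≡ 4^(4 + 1) + 4^4 + 1 (base 4). Lift 5: 18751. −1: 18750.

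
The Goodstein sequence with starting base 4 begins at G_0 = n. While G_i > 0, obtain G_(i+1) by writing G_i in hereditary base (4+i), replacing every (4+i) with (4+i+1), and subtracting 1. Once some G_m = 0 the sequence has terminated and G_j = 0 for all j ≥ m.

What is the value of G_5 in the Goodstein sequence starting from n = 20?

(0) 20|_4 = 4^2 + 4 ↦ 5^2 + 5|_5 = 30 ⇒ 29
(1) 29|_5 = 5^2 + 4 ↦ 6^2 + 4|_6 = 40 ⇒ 39
(2) 39|_6 = 6^2 + 3 ↦ 7^2 + 3|_7 = 52 ⇒ 51
(3) 51|_7 = 7^2 + 2 ↦ 8^2 + 2|_8 = 66 ⇒ 65
(4) 65|_8 = 8^2 + 1 ↦ 9^2 + 1|_9 = 82 ⇒ 81
(5) 81|_9 = 9^2 ↦ 10^2|_10 = 100 ⇒ 99

81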